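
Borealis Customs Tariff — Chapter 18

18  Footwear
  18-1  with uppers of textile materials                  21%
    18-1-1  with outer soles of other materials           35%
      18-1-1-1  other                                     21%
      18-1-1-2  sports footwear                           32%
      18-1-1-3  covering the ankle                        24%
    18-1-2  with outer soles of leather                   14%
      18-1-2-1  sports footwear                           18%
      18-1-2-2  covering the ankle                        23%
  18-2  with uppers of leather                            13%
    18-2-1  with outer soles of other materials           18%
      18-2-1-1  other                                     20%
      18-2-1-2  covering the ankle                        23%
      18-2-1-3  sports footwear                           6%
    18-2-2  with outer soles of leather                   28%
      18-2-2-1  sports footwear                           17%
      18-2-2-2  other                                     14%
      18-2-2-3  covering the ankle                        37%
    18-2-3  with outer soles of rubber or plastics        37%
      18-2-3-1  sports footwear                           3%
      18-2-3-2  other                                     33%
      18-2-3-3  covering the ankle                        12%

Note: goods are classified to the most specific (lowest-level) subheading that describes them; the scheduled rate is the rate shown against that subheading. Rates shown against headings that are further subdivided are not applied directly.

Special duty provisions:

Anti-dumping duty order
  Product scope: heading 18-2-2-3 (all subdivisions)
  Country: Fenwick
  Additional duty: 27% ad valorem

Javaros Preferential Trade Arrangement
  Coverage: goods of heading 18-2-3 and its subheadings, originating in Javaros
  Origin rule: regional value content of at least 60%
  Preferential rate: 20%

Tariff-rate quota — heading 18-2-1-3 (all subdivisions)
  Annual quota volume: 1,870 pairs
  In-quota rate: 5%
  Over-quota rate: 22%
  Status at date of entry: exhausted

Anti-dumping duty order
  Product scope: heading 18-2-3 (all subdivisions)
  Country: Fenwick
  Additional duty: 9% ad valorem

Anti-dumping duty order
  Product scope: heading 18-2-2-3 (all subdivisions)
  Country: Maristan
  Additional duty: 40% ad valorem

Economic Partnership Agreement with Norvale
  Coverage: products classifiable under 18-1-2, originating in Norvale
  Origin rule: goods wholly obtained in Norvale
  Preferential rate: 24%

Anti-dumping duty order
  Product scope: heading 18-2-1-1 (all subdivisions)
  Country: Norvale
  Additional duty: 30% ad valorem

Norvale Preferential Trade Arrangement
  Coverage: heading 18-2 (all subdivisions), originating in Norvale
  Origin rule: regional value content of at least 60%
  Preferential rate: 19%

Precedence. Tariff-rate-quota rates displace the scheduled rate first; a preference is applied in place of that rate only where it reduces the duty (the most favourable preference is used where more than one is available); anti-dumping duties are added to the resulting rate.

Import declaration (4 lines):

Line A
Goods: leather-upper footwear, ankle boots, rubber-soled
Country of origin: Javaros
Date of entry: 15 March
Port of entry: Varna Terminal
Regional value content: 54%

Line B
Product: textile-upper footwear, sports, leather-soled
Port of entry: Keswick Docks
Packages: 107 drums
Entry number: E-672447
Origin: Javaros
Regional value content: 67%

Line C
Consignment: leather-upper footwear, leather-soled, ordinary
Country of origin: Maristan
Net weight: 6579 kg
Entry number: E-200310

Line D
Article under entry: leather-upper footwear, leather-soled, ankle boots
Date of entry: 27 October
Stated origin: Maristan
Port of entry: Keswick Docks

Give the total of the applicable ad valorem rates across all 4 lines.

Line A: leather-upper → 18-2; rubber-soled → 18-2-3; ankle boots → 18-2-3-3. Scheduled 12%. Javaros agreement on 18-2-3: RVC < 60%. → 12%.
Line B: textile-upper → 18-1; leather-soled → 18-1-2; sports → 18-1-2-1. Scheduled 18%. Javaros agreement on 18-2-3: 18-1-2-1 not covered. → 18%.
Line C: leather-upper → 18-2; leather-soled → 18-2-2; ordinary → 18-2-2-2. Scheduled 14%. No special measure applies. → 14%.
Line D: leather-upper → 18-2; leather-soled → 18-2-2; ankle boots → 18-2-2-3. Scheduled 37%. anti-dumping (Maristan, 18-2-2-3): +40%; total 37% + 40% = 77%. → 77%.
Sum: 12% + 18% + 14% + 77% = 121%.

121%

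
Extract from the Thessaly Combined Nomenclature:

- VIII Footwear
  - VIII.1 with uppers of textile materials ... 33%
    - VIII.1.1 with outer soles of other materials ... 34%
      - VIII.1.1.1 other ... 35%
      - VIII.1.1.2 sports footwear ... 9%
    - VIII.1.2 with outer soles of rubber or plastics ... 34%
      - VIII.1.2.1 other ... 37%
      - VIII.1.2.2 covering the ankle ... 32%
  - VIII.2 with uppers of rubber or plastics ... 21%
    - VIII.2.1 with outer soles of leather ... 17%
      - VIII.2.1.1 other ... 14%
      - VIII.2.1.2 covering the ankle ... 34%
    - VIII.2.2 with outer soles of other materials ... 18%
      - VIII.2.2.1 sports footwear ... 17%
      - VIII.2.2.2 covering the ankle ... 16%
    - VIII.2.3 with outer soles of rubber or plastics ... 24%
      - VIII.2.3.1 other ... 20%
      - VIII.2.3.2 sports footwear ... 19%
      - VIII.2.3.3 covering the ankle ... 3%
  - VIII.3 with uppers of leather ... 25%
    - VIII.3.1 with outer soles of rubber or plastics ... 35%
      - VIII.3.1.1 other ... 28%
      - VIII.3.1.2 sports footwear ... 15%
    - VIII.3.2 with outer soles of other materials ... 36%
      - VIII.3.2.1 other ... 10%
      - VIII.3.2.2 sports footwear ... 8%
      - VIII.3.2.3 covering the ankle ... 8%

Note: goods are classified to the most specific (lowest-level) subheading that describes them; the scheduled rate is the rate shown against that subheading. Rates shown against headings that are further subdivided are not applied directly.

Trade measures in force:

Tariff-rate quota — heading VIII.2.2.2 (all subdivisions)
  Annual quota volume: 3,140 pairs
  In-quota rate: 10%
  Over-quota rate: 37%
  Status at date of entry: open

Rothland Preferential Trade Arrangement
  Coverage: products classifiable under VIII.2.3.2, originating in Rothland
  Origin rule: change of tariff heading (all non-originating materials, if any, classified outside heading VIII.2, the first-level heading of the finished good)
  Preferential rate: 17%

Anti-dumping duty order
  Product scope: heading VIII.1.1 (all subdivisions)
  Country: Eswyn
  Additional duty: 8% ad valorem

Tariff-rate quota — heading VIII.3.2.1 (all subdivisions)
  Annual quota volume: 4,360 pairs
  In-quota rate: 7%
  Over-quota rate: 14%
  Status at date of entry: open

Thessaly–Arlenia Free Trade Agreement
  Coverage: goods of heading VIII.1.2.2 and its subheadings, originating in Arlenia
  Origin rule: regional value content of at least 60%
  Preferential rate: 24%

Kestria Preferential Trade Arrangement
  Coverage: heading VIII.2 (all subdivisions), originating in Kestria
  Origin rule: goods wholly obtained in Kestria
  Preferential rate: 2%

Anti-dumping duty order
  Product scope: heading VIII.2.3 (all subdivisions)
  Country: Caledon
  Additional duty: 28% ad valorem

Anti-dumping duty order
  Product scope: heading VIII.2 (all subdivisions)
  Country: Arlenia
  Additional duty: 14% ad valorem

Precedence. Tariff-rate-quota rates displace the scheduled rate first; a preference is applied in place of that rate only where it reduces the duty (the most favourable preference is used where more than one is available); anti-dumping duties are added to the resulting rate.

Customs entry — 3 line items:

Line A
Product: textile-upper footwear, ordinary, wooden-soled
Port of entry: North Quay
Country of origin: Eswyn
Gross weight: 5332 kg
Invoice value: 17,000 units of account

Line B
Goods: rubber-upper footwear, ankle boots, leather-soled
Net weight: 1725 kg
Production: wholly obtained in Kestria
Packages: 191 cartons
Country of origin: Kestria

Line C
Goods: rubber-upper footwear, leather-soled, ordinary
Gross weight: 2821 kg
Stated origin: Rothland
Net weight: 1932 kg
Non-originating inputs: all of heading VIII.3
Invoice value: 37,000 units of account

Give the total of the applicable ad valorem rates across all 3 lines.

59%

Line A: textile-upper → VIII.1; wooden-soled → VIII.1.1; ordinary → VIII.1.1.1. Scheduled 35%. anti-dumping (Eswyn, VIII.1.1): +8%; total 35% + 8% = 43%. → 43%.
Line B: rubber-upper → VIII.2; leather-soled → VIII.2.1; ankle boots → VIII.2.1.2. Scheduled 34%. Kestria agreement on VIII.2: wholly obtained → 2% available; preferential 2%. → 2%.
Line C: rubber-upper → VIII.2; leather-soled → VIII.2.1; ordinary → VIII.2.1.1. Scheduled 14%. Rothland agreement on VIII.2.3.2: VIII.2.1.1 not covered. → 14%.
Sum: 43% + 2% + 14% = 59%.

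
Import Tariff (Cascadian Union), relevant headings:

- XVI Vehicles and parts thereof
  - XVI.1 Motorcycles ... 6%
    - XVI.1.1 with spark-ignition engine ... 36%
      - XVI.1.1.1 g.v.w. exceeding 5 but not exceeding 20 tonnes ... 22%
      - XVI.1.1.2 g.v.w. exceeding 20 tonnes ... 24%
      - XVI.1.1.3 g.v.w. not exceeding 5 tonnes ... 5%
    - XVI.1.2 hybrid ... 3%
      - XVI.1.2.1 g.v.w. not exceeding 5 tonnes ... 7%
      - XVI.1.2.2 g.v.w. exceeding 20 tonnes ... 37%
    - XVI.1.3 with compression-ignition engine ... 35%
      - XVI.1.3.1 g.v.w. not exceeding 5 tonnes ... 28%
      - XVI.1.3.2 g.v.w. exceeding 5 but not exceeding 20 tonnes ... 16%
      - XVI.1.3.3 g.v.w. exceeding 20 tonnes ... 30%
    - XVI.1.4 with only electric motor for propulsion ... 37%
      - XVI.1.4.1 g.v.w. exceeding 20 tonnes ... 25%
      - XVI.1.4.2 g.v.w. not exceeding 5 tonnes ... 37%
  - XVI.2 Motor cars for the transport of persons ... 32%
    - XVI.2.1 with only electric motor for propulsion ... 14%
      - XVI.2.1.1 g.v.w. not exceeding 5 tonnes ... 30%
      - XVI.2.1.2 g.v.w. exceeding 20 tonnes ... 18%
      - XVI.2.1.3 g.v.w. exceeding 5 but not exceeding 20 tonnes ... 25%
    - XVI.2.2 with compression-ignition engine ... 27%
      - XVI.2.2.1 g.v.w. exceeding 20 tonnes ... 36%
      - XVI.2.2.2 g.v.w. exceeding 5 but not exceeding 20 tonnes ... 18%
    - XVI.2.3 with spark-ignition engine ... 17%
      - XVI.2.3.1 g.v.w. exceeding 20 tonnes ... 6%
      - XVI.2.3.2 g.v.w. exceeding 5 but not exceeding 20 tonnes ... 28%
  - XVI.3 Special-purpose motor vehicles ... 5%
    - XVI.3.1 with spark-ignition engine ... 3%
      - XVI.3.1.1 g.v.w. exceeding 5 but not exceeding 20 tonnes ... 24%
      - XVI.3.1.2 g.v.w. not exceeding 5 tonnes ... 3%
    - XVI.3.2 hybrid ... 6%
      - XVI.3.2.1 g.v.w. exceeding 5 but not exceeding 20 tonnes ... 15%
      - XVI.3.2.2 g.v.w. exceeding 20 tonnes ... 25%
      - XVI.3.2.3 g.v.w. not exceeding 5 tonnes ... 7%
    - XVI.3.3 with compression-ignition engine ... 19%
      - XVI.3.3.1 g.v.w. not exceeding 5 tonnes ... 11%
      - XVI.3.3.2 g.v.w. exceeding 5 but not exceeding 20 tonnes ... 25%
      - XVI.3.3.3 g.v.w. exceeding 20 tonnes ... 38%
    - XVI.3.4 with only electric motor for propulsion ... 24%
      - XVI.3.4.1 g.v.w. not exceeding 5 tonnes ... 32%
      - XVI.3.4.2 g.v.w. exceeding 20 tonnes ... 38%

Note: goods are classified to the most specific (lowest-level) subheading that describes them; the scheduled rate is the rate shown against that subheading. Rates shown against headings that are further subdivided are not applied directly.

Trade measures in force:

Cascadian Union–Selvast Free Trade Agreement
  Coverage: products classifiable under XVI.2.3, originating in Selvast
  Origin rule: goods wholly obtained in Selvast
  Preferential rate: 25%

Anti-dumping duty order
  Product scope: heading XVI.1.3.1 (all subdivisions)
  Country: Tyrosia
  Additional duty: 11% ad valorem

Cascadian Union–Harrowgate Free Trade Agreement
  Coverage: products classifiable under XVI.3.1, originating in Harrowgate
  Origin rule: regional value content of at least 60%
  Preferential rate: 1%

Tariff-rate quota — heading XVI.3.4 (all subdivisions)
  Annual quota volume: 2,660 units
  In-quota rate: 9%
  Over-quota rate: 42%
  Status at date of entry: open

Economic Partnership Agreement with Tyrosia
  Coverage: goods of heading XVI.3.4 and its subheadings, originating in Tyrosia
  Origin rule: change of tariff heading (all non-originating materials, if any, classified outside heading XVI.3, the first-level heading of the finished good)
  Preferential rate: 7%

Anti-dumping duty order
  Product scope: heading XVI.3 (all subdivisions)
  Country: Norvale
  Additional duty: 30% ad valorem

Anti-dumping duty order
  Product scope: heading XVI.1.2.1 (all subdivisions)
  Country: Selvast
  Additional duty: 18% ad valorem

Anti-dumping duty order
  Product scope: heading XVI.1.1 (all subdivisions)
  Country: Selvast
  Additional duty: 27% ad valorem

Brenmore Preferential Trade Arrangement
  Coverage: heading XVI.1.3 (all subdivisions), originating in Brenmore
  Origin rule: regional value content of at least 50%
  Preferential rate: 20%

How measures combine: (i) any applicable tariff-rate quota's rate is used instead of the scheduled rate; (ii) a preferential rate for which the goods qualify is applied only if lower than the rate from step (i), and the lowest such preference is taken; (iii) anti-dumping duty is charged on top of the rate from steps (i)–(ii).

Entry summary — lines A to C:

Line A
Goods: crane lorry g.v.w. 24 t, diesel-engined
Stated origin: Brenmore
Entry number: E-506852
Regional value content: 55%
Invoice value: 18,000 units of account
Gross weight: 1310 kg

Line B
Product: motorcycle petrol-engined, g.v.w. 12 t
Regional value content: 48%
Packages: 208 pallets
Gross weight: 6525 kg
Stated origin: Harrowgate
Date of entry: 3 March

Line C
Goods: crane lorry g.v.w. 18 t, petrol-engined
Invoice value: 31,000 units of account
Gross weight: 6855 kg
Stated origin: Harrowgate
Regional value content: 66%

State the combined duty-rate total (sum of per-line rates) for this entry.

Line A: crane lorry → XVI.3; diesel-engined → XVI.3.3; g.v.w. 24 t → XVI.3.3.3. Scheduled 38%. Brenmore agreement on XVI.1.3: XVI.3.3.3 not covered. → 38%.
Line B: motorcycle → XVI.1; petrol-engined → XVI.1.1; g.v.w. 12 t → XVI.1.1.1. Scheduled 22%. Harrowgate agreement on XVI.3.1: XVI.1.1.1 not covered. → 22%.
Line C: crane lorry → XVI.3; petrol-engined → XVI.3.1; g.v.w. 18 t → XVI.3.1.1. Scheduled 24%. Harrowgate agreement on XVI.3.1: RVC ≥ 60% → 1% available; preferential 1%. → 1%.
Sum: 38% + 22% + 1% = 61%.

61%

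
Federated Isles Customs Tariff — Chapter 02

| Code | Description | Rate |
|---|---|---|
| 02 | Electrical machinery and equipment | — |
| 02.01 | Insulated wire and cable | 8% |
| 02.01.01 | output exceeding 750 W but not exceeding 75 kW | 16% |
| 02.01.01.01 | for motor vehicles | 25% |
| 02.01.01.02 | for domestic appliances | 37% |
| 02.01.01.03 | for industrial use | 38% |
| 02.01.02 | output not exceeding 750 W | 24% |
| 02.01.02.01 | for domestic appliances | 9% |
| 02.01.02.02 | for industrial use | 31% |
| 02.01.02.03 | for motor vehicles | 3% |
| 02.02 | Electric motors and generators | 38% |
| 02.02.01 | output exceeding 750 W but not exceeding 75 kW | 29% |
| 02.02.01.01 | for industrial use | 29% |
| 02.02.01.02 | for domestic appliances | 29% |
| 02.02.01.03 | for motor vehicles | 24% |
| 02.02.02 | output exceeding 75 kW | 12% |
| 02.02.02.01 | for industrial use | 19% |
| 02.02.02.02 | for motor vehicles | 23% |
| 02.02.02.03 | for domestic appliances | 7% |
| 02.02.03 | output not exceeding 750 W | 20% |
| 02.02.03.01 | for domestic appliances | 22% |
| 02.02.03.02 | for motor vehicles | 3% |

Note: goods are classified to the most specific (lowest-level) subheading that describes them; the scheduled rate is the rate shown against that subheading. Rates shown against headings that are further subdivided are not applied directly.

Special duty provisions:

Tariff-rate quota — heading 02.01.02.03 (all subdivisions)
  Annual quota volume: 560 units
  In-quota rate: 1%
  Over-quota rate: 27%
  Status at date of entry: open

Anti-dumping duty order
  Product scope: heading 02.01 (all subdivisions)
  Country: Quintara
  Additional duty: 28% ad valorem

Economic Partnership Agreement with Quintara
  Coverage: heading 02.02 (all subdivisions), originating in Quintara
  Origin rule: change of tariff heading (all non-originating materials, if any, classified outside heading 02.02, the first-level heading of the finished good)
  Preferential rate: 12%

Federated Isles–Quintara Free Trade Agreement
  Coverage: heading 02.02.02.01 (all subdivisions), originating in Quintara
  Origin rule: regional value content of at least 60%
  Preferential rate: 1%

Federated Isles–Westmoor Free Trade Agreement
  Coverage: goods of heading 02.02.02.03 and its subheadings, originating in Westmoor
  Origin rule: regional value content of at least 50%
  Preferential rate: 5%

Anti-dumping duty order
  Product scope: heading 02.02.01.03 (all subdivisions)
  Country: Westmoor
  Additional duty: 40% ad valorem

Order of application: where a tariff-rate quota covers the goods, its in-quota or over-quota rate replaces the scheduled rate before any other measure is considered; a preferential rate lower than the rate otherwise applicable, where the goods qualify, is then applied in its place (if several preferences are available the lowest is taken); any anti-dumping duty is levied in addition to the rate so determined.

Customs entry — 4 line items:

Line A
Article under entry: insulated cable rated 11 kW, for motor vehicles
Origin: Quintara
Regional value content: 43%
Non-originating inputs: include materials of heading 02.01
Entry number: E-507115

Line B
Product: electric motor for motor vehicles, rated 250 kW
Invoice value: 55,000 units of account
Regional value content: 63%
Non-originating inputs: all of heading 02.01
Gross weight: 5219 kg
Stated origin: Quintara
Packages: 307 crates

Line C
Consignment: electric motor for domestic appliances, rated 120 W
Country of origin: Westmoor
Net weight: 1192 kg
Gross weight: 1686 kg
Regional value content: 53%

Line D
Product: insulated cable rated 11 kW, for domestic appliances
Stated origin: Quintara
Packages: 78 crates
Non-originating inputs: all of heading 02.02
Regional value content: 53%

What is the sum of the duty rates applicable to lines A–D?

152%

Line A: insulated cable → 02.01; rated 11 kW → 02.01.01; for motor vehicles → 02.01.01.01. Scheduled 25%. Quintara agreement on 02.02: 02.01.01.01 not covered; Quintara agreement on 02.02.02.01: 02.01.01.01 not covered; anti-dumping (Quintara, 02.01): +28%; total 25% + 28% = 53%. → 53%.
Line B: electric motor → 02.02; rated 250 kW → 02.02.02; for motor vehicles → 02.02.02.02. Scheduled 23%. Quintara agreement on 02.02: CTH met → 12% available; Quintara agreement on 02.02.02.01: 02.02.02.02 not covered; preferential 12%. → 12%.
Line C: electric motor → 02.02; rated 120 W → 02.02.03; for domestic appliances → 02.02.03.01. Scheduled 22%. Westmoor agreement on 02.02.02.03: 02.02.03.01 not covered. → 22%.
Line D: insulated cable → 02.01; rated 11 kW → 02.01.01; for domestic appliances → 02.01.01.02. Scheduled 37%. Quintara agreement on 02.02: 02.01.01.02 not covered; Quintara agreement on 02.02.02.01: 02.01.01.02 not covered; anti-dumping (Quintara, 02.01): +28%; total 37% + 28% = 65%. → 65%.
Sum: 53% + 12% + 22% + 65% = 152%.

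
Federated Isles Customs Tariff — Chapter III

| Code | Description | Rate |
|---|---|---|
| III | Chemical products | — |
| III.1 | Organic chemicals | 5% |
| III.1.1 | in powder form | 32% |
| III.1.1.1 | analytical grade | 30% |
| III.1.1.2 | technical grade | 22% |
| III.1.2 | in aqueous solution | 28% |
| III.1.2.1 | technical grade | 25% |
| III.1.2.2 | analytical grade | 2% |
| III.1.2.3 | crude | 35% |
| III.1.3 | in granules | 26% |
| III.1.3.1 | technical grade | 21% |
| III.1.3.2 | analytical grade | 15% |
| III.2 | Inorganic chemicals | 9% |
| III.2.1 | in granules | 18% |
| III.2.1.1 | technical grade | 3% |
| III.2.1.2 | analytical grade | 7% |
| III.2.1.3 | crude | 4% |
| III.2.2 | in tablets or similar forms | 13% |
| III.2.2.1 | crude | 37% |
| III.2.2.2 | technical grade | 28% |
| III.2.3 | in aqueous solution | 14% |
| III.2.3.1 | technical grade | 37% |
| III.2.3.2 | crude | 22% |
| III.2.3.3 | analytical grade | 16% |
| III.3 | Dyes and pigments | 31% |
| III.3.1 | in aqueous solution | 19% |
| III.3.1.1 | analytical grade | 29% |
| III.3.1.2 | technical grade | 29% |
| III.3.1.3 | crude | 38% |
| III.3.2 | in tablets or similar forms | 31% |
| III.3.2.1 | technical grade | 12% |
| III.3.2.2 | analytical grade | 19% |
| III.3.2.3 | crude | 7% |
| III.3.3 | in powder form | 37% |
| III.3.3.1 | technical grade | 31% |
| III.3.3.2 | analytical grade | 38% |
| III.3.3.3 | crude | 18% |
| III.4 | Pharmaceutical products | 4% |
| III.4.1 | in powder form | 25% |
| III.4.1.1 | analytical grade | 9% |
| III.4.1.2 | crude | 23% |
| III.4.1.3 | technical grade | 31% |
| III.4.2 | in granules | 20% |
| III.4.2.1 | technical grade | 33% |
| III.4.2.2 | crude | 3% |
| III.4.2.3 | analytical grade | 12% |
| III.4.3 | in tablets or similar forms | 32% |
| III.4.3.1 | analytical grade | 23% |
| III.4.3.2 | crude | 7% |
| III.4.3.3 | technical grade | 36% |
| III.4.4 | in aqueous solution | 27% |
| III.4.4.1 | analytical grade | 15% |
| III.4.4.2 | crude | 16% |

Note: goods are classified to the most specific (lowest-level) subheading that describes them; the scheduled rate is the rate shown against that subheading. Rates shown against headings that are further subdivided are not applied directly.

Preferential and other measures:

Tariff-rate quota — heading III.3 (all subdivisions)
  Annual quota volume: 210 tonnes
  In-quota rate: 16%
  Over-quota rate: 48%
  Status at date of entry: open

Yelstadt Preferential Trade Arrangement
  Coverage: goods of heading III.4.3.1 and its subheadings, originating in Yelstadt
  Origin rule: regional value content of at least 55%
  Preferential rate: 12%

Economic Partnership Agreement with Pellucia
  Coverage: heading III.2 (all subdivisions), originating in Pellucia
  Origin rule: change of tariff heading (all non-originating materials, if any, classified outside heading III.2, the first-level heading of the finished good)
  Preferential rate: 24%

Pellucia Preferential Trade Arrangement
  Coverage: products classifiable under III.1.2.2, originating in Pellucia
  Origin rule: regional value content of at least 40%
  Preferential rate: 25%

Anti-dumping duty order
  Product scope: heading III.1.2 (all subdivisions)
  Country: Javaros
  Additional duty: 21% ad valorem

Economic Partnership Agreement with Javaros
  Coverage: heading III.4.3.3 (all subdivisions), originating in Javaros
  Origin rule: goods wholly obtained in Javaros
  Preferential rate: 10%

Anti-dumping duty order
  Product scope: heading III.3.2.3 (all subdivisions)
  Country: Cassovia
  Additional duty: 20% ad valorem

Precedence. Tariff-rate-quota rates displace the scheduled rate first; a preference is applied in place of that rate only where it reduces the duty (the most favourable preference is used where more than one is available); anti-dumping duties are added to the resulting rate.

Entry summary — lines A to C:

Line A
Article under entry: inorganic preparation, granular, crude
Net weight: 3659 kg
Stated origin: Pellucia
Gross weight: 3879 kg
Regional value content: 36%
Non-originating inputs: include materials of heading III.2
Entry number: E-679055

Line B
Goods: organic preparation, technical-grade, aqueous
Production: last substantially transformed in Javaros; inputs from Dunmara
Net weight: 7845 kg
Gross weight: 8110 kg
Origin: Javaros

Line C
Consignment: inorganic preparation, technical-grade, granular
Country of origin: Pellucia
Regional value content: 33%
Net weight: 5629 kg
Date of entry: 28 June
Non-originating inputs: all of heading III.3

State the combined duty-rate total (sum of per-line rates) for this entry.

Line A: inorganic → III.2; granular → III.2.1; crude → III.2.1.3. Scheduled 4%. Pellucia agreement on III.2: CTH not met; Pellucia agreement on III.1.2.2: III.2.1.3 not covered. → 4%.
Line B: organic → III.1; aqueous → III.1.2; technical-grade → III.1.2.1. Scheduled 25%. Javaros agreement on III.4.3.3: III.1.2.1 not covered; anti-dumping (Javaros, III.1.2): +21%; total 25% + 21% = 46%. → 46%.
Line C: inorganic → III.2; granular → III.2.1; technical-grade → III.2.1.1. Scheduled 3%. Pellucia agreement on III.2: CTH met → 24% available; Pellucia agreement on III.1.2.2: III.2.1.1 not covered; preference 24% not lower than 3% → no reduction. → 3%.
Sum: 4% + 46% + 3% = 53%.

53%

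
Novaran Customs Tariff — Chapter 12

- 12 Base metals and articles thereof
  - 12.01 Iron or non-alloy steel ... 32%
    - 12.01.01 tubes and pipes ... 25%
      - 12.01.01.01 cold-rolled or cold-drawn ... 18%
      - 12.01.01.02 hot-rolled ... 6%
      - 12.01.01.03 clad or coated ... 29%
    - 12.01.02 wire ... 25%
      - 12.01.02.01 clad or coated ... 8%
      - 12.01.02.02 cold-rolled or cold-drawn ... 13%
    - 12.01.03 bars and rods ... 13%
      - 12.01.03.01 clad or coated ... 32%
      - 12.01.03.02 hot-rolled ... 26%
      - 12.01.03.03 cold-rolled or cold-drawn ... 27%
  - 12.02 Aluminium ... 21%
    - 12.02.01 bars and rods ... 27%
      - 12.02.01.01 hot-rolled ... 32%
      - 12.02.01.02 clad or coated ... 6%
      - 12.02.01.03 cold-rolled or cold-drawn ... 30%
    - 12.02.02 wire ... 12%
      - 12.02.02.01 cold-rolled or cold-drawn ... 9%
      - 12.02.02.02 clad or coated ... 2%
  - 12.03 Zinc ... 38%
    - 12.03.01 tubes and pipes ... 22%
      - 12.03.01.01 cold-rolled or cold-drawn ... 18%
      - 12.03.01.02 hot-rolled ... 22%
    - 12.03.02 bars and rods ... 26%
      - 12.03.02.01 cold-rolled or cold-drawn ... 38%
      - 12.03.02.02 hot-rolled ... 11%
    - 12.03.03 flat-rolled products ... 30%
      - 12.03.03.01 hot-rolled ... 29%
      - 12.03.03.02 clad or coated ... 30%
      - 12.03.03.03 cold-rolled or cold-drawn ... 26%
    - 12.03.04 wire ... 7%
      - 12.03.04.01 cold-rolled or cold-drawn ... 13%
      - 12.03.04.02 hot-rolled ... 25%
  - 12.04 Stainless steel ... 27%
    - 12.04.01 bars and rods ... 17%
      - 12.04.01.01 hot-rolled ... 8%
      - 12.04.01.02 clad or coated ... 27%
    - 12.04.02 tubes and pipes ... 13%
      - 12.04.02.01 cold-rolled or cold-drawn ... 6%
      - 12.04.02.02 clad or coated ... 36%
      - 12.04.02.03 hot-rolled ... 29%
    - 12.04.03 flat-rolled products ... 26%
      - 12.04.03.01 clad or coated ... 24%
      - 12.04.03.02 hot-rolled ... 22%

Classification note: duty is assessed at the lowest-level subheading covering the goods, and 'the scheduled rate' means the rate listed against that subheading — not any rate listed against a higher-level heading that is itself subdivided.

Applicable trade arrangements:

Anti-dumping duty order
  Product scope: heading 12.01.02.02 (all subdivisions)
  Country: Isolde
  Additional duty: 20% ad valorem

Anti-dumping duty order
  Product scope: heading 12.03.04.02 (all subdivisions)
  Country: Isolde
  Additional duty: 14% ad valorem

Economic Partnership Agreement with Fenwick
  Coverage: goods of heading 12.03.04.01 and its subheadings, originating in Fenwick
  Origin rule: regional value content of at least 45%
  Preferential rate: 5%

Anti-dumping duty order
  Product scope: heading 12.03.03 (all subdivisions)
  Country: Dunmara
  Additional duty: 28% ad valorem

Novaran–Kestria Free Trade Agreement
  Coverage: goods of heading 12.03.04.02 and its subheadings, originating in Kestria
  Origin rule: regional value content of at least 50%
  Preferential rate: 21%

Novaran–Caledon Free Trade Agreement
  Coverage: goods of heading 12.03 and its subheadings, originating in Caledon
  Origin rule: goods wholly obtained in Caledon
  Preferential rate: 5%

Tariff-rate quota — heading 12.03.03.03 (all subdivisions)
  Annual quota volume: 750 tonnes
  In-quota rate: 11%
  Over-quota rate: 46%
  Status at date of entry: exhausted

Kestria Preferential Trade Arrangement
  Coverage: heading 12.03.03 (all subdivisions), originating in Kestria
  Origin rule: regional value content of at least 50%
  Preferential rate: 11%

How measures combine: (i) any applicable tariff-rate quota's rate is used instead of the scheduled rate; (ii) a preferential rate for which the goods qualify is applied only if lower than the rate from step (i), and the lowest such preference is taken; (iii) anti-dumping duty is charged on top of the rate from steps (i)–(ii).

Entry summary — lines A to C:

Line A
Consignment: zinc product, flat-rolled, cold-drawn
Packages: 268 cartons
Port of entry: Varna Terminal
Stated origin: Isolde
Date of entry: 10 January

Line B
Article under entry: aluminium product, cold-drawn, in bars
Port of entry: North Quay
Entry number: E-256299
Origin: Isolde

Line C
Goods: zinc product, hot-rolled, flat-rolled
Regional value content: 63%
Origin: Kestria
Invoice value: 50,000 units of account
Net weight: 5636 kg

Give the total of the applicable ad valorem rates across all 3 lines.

87%

Line A: zinc → 12.03; flat-rolled → 12.03.03; cold-drawn → 12.03.03.03. Scheduled 26%. quota on 12.03.03.03 exhausted → over-quota 46%. → 46%.
Line B: aluminium → 12.02; in bars → 12.02.01; cold-drawn → 12.02.01.03. Scheduled 30%. No special measure applies. → 30%.
Line C: zinc → 12.03; flat-rolled → 12.03.03; hot-rolled → 12.03.03.01. Scheduled 29%. Kestria agreement on 12.03.04.02: 12.03.03.01 not covered; Kestria agreement on 12.03.03: RVC ≥ 50% → 11% available; preferential 11%. → 11%.
Sum: 46% + 30% + 11% = 87%.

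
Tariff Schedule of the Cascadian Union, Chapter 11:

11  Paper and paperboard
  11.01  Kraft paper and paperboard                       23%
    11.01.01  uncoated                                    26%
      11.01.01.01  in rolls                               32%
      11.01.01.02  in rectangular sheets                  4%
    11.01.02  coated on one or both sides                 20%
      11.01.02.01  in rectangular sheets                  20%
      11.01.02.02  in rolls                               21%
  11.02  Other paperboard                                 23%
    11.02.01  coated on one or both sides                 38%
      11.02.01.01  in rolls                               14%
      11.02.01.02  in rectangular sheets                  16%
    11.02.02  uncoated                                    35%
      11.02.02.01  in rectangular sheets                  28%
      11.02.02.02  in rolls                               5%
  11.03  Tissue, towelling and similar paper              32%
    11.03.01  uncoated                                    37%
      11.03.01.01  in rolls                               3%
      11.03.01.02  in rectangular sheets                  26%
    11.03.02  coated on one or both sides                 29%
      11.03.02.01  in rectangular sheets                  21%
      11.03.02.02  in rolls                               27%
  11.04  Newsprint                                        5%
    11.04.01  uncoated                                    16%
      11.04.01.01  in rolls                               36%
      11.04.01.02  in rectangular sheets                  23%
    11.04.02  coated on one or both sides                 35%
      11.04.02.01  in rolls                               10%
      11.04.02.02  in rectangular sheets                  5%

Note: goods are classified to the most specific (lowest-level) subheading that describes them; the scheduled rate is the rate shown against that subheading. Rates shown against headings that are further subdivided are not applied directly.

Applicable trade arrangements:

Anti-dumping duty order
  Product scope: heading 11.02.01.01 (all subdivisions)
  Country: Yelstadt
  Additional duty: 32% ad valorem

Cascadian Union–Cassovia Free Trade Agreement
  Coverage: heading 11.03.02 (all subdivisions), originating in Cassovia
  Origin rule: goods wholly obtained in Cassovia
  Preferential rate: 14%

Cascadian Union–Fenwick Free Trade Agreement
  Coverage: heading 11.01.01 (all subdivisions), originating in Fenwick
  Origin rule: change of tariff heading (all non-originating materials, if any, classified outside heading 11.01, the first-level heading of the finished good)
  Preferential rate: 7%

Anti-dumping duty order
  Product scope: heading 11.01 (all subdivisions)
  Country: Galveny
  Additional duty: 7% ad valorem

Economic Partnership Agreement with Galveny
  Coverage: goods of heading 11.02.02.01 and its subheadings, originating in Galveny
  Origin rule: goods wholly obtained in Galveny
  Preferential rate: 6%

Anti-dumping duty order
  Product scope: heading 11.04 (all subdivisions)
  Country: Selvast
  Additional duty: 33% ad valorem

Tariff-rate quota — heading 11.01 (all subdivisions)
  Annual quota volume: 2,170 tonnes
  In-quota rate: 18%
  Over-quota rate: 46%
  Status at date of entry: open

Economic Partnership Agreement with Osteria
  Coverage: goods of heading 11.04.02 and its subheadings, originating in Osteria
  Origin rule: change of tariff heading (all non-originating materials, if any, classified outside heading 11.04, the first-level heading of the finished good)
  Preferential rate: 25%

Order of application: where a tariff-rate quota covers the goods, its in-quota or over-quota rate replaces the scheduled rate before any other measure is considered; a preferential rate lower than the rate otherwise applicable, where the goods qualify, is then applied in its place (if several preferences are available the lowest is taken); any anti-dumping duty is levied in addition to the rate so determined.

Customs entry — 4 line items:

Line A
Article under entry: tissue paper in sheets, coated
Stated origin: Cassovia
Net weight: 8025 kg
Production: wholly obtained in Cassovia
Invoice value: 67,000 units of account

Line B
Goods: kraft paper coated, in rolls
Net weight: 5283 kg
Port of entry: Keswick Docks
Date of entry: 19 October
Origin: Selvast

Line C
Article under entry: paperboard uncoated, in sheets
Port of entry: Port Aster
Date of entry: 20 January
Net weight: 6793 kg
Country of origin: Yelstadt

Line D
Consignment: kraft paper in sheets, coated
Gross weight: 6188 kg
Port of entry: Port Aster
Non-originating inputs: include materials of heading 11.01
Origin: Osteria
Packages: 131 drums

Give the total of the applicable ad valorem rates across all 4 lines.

78%

Line A: tissue paper → 11.03; coated → 11.03.02; in sheets → 11.03.02.01. Scheduled 21%. Cassovia agreement on 11.03.02: wholly obtained → 14% available; preferential 14%. → 14%.
Line B: kraft paper → 11.01; coated → 11.01.02; in rolls → 11.01.02.02. Scheduled 21%. quota on 11.01 open → in-quota 18%. → 18%.
Line C: paperboard → 11.02; uncoated → 11.02.02; in sheets → 11.02.02.01. Scheduled 28%. No special measure applies. → 28%.
Line D: kraft paper → 11.01; coated → 11.01.02; in sheets → 11.01.02.01. Scheduled 20%. quota on 11.01 open → in-quota 18%; Osteria agreement on 11.04.02: 11.01.02.01 not covered. → 18%.
Sum: 14% + 18% + 28% + 18% = 78%.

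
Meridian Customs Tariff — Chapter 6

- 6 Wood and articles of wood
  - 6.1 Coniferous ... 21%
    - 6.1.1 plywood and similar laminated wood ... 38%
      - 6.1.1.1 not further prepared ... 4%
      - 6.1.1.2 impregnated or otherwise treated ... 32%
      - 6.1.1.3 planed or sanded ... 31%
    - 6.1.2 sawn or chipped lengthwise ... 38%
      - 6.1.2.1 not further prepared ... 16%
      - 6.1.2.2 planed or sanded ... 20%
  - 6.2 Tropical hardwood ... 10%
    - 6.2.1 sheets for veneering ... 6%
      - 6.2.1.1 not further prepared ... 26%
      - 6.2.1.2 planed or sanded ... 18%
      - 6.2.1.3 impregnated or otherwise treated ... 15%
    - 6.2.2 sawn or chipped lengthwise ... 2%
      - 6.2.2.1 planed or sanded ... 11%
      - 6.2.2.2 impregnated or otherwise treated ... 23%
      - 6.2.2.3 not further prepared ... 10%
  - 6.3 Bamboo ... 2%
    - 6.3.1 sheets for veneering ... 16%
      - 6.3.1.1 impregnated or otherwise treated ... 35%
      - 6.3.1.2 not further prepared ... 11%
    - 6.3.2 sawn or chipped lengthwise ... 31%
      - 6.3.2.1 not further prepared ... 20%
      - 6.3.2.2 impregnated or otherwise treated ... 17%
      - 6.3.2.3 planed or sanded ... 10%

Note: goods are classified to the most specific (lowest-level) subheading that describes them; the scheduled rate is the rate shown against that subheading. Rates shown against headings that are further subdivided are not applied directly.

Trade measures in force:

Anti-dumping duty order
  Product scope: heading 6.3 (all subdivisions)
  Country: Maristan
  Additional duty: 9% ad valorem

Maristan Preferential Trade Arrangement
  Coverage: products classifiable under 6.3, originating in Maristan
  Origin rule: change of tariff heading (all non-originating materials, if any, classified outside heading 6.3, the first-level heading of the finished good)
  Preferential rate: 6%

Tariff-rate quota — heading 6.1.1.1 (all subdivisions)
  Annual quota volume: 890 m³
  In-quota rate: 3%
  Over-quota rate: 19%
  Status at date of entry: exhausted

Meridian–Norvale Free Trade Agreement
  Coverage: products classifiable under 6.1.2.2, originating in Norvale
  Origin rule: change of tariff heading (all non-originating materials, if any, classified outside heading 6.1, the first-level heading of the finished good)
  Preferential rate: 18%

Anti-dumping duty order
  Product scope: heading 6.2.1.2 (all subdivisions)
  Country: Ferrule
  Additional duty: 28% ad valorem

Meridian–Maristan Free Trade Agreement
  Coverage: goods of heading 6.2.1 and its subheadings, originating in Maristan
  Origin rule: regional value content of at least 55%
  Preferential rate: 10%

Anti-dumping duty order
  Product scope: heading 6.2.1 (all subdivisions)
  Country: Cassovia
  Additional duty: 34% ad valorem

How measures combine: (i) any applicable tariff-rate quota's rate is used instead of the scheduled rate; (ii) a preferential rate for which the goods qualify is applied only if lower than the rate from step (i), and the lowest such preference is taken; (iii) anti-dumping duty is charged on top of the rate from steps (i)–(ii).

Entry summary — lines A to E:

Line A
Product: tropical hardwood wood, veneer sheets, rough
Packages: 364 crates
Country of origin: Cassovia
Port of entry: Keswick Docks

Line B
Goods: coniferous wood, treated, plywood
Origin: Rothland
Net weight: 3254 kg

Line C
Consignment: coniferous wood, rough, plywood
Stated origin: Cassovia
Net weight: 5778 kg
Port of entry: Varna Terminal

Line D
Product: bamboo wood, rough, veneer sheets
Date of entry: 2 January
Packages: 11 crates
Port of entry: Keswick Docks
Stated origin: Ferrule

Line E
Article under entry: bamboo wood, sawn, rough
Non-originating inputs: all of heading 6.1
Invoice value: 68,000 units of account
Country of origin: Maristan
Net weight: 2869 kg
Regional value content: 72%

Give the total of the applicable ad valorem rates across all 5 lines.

Line A: tropical hardwood → 6.2; veneer sheets → 6.2.1; rough → 6.2.1.1. Scheduled 26%. anti-dumping (Cassovia, 6.2.1): +34%; total 26% + 34% = 60%. → 60%.
Line B: coniferous → 6.1; plywood → 6.1.1; treated → 6.1.1.2. Scheduled 32%. No special measure applies. → 32%.
Line C: coniferous → 6.1; plywood → 6.1.1; rough → 6.1.1.1. Scheduled 4%. quota on 6.1.1.1 exhausted → over-quota 19%. → 19%.
Line D: bamboo → 6.3; veneer sheets → 6.3.1; rough → 6.3.1.2. Scheduled 11%. No special measure applies. → 11%.
Line E: bamboo → 6.3; sawn → 6.3.2; rough → 6.3.2.1. Scheduled 20%. Maristan agreement on 6.3: CTH met → 6% available; Maristan agreement on 6.2.1: 6.3.2.1 not covered; preferential 6%; anti-dumping (Maristan, 6.3): +9%; total 6% + 9% = 15%. → 15%.
Sum: 60% + 32% + 19% + 11% + 15% = 137%.

137%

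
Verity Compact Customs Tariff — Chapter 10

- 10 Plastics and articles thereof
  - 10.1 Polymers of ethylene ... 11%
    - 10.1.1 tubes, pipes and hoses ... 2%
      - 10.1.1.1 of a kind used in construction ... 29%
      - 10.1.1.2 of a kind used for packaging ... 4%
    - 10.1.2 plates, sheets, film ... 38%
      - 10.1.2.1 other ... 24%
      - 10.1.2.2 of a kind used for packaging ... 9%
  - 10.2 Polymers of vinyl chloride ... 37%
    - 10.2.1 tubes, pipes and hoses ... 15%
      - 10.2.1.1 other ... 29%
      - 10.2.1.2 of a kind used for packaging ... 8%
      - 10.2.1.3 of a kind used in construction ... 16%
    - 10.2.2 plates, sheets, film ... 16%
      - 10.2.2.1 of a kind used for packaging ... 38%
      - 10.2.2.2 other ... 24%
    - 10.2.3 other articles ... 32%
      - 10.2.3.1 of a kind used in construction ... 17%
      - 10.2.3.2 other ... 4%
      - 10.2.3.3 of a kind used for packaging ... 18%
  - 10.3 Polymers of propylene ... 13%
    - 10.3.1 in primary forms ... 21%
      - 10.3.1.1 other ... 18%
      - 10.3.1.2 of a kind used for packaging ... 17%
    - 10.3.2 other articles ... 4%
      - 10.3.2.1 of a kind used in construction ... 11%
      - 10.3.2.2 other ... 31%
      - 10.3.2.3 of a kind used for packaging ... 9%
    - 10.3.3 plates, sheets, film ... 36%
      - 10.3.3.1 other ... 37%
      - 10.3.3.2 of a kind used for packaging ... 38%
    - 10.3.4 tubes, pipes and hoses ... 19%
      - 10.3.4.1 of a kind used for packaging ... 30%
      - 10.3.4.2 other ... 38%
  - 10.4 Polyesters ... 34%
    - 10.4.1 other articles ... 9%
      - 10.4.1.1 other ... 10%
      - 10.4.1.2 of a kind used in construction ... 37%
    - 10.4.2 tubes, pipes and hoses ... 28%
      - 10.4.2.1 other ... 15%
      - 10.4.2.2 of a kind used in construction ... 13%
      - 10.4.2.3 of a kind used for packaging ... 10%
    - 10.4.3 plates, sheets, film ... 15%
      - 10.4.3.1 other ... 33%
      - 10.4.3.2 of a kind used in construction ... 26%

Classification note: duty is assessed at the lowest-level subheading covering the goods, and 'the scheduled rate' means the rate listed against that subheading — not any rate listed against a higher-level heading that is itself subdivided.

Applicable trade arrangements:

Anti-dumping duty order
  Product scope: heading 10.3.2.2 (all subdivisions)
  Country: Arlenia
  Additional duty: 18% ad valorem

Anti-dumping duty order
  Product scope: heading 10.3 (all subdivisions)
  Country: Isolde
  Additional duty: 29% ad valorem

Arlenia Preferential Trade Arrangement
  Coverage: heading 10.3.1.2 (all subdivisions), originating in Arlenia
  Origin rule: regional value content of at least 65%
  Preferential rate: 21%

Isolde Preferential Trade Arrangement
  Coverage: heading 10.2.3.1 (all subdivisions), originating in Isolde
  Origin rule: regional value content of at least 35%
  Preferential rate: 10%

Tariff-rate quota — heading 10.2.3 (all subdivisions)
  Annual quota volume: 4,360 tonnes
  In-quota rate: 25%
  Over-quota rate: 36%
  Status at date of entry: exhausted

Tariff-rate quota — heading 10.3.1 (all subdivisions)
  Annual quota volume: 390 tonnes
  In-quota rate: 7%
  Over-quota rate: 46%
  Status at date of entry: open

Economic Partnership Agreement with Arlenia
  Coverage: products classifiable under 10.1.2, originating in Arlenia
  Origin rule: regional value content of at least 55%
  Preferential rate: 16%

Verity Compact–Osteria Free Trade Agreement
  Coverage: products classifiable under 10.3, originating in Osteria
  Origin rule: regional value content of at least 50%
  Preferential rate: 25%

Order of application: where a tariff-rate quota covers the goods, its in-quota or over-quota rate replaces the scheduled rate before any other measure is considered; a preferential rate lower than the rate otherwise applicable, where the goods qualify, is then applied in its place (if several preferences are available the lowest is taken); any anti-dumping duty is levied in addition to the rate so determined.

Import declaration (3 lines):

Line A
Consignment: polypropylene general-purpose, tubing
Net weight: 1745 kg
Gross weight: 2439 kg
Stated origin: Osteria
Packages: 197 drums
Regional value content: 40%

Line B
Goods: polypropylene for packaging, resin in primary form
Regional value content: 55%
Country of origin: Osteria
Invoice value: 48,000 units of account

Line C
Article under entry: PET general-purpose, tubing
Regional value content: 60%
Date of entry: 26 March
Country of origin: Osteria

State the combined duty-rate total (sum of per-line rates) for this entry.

Line A: polypropylene → 10.3; tubing → 10.3.4; general-purpose → 10.3.4.2. Scheduled 38%. Osteria agreement on 10.3: RVC < 50%. → 38%.
Line B: polypropylene → 10.3; resin in primary form → 10.3.1; for packaging → 10.3.1.2. Scheduled 17%. quota on 10.3.1 open → in-quota 7%; Osteria agreement on 10.3: RVC ≥ 50% → 25% available; preference 25% not lower than 7% → no reduction. → 7%.
Line C: PET → 10.4; tubing → 10.4.2; general-purpose → 10.4.2.1. Scheduled 15%. Osteria agreement on 10.3: 10.4.2.1 not covered. → 15%.
Sum: 38% + 7% + 15% = 60%.

60%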